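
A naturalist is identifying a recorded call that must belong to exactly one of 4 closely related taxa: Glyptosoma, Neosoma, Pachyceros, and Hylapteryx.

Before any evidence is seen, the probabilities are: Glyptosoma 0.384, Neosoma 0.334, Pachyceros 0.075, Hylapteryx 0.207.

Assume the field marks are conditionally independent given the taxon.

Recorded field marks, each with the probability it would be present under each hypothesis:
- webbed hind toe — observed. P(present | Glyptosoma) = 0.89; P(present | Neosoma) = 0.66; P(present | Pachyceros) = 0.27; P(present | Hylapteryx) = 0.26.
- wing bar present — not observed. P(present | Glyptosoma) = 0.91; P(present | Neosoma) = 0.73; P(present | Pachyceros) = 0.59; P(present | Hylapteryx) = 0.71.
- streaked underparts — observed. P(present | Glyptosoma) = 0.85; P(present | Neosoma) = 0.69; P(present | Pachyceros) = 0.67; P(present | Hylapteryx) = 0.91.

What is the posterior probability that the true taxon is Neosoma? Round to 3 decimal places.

By Bayes' rule with conditional independence, the unnormalized weight for each hypothesis is prior × ∏ likelihoods (using 1 − P(present | H) for each absent field mark):
  Glyptosoma: 0.384 × 0.89 × (1 − 0.91) × 0.85 = 0.026145
  Neosoma: 0.334 × 0.66 × (1 − 0.73) × 0.69 = 0.041068
  Pachyceros: 0.075 × 0.27 × (1 − 0.59) × 0.67 = 0.0055627
  Hylapteryx: 0.207 × 0.26 × (1 − 0.71) × 0.91 = 0.014203
The unnormalized weights sum to 0.086978.
P(Neosoma | evidence) = 0.041068 / 0.086978 ≈ 0.472.

0.472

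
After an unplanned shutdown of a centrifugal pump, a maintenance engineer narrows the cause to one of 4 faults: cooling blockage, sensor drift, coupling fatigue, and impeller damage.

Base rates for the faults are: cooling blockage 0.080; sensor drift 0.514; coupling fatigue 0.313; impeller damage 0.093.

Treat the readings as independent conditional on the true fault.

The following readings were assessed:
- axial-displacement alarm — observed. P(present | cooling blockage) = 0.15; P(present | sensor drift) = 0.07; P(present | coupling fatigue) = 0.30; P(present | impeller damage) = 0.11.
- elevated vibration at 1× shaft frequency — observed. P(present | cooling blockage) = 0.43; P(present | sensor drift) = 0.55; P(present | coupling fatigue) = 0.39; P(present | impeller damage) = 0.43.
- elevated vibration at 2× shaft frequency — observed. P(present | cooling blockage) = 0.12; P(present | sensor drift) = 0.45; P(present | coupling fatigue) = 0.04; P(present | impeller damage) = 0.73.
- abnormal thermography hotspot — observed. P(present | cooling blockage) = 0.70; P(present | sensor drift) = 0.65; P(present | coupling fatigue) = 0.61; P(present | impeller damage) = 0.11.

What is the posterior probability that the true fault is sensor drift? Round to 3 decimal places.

0.775

For each hypothesis, the unnormalized posterior weight is prior × product of the reading likelihoods:
  cooling blockage: 0.080 × 0.15 × 0.43 × 0.12 × 0.70 = 0.00043344
  sensor drift: 0.514 × 0.07 × 0.55 × 0.45 × 0.65 = 0.0057883
  coupling fatigue: 0.313 × 0.30 × 0.39 × 0.04 × 0.61 = 0.00089355
  impeller damage: 0.093 × 0.11 × 0.43 × 0.73 × 0.11 = 0.00035323
Normalizing constant Z = 0.00043344 + 0.0057883 + 0.00089355 + 0.00035323 = 0.0074685.
P(sensor drift | evidence) = 0.0057883 / 0.0074685 ≈ 0.775.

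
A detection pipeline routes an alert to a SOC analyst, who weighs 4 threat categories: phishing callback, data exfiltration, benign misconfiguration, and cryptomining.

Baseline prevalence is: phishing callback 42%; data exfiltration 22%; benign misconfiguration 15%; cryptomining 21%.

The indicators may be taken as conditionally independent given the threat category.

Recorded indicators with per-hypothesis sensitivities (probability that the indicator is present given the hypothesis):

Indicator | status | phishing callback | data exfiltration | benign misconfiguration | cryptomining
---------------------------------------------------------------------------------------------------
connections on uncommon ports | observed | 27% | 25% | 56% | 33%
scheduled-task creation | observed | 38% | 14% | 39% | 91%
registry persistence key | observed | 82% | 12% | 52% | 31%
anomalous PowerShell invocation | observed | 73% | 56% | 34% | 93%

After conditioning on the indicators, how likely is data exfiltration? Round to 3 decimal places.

0.010

For each hypothesis, the unnormalized posterior weight is prior × product of the indicator likelihoods:
  phishing callback: 0.42 × 0.27 × 0.38 × 0.82 × 0.73 = 0.025795
  data exfiltration: 0.22 × 0.25 × 0.14 × 0.12 × 0.56 = 0.00051744
  benign misconfiguration: 0.15 × 0.56 × 0.39 × 0.52 × 0.34 = 0.005792
  cryptomining: 0.21 × 0.33 × 0.91 × 0.31 × 0.93 = 0.018181
The unnormalized weights sum to 0.050285.
P(data exfiltration | evidence) = 0.00051744 / 0.050285 ≈ 0.010.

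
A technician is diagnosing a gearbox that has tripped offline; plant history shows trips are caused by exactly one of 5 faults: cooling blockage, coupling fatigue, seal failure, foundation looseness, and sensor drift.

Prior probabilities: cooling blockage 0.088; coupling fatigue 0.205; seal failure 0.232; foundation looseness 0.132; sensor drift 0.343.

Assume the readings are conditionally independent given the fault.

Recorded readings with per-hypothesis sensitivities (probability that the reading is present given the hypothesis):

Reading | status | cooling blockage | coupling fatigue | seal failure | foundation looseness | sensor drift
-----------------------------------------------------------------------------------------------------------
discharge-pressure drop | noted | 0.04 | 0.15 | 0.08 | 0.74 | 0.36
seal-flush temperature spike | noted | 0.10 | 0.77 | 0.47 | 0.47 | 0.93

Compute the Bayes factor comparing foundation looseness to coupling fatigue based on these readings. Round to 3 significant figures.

Joint likelihood of the reading pattern under each hypothesis:
  foundation looseness: 0.74 × 0.47 = 0.3478
  coupling fatigue: 0.15 × 0.77 = 0.1155
Bayes factor = 0.3478 / 0.1155 ≈ 3.01

3.01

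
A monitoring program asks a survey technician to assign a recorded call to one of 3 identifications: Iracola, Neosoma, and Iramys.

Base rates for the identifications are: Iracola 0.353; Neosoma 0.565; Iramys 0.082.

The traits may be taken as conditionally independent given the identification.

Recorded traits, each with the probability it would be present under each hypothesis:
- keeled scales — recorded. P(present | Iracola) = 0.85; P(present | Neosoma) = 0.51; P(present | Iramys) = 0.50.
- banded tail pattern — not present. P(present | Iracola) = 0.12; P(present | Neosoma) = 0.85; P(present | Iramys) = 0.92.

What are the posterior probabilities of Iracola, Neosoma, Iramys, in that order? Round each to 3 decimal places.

Multiply each prior by the joint likelihood of the trait pattern (using 1 − P(present | H) for each absent trait):
  Iracola: 0.353 × 0.85 × (1 − 0.12) = 0.26404
  Neosoma: 0.565 × 0.51 × (1 − 0.85) = 0.043223
  Iramys: 0.082 × 0.50 × (1 − 0.92) = 0.00328
Normalizing constant Z = 0.26404 + 0.043223 + 0.00328 = 0.31055.
P(Iracola | evidence) = 0.26404 / 0.31055 ≈ 0.850
P(Neosoma | evidence) = 0.043223 / 0.31055 ≈ 0.139
P(Iramys | evidence) = 0.00328 / 0.31055 ≈ 0.011

0.850, 0.139, 0.011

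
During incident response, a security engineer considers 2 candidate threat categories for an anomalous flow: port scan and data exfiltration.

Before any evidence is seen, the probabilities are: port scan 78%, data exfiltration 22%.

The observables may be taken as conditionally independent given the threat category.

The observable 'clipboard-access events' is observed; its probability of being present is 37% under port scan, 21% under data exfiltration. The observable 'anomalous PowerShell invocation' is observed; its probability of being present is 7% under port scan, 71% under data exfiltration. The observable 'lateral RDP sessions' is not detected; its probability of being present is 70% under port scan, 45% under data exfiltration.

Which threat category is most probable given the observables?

data exfiltration

For each hypothesis, the unnormalized posterior weight is prior × product of the observable likelihoods (using 1 − P(present | H) for each absent observable):
  port scan: 0.78 × 0.37 × 0.07 × (1 − 0.70) = 0.0060606
  data exfiltration: 0.22 × 0.21 × 0.71 × (1 − 0.45) = 0.018041
The unnormalized weights sum to 0.024102.
P(port scan | evidence) ≈ 0.0060606 / 0.024102 ≈ 0.251
P(data exfiltration | evidence) ≈ 0.018041 / 0.024102 ≈ 0.749
The largest is 0.749, so data exfiltration is most probable.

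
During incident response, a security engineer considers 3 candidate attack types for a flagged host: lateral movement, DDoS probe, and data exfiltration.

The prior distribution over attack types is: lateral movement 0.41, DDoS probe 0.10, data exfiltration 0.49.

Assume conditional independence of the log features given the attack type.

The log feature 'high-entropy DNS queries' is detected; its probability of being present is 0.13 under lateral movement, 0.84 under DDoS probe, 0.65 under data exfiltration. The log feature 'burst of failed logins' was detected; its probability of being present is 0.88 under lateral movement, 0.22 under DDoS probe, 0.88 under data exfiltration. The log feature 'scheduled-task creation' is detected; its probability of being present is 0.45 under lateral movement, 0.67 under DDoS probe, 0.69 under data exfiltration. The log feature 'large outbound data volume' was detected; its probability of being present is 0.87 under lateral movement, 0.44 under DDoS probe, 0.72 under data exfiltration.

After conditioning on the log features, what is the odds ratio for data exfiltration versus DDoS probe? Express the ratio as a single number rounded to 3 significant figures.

25.6

The normalizing constant cancels in an odds ratio, so compute prior × likelihood for the two hypotheses only:
  data exfiltration: 0.49 × 0.65 × 0.88 × 0.69 × 0.72 = 0.13924
  DDoS probe: 0.10 × 0.84 × 0.22 × 0.67 × 0.44 = 0.0054479
Posterior odds = 0.13924 / 0.0054479 ≈ 25.6.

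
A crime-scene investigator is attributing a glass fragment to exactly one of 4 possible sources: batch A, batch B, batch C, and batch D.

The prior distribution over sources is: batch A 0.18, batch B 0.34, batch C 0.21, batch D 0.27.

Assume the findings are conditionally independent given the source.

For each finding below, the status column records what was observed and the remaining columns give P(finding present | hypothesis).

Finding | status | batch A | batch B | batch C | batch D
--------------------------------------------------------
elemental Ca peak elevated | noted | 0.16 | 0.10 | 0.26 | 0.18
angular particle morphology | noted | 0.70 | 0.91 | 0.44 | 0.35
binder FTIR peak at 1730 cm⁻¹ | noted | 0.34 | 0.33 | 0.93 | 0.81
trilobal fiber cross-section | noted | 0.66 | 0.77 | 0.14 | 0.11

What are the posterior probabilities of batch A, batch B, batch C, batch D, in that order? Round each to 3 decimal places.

0.266, 0.462, 0.184, 0.089

For each hypothesis, the unnormalized posterior weight is prior × product of the finding likelihoods:
  batch A: 0.18 × 0.16 × 0.70 × 0.34 × 0.66 = 0.0045239
  batch B: 0.34 × 0.10 × 0.91 × 0.33 × 0.77 = 0.0078619
  batch C: 0.21 × 0.26 × 0.44 × 0.93 × 0.14 = 0.0031279
  batch D: 0.27 × 0.18 × 0.35 × 0.81 × 0.11 = 0.0015156
Marginal likelihood of the evidence = 0.017029.
P(batch A | evidence) = 0.0045239 / 0.017029 ≈ 0.266
P(batch B | evidence) = 0.0078619 / 0.017029 ≈ 0.462
P(batch C | evidence) = 0.0031279 / 0.017029 ≈ 0.184
P(batch D | evidence) = 0.0015156 / 0.017029 ≈ 0.089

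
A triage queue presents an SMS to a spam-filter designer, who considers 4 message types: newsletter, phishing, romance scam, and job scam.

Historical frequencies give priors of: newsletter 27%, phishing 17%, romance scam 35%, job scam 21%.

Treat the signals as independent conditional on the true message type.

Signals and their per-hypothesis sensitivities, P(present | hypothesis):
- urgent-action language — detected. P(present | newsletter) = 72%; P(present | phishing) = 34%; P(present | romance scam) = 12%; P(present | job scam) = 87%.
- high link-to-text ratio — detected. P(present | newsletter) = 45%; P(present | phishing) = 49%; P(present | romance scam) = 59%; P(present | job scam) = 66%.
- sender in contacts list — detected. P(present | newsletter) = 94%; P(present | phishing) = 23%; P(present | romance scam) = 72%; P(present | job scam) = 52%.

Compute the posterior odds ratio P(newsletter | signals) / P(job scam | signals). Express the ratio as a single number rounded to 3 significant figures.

1.31

Posterior odds equal prior odds times the likelihood ratio; only the two competing hypotheses matter.
  newsletter: 0.27 × 0.72 × 0.45 × 0.94 = 0.082231
  job scam: 0.21 × 0.87 × 0.66 × 0.52 = 0.062703
Posterior odds = 0.082231 / 0.062703 ≈ 1.31.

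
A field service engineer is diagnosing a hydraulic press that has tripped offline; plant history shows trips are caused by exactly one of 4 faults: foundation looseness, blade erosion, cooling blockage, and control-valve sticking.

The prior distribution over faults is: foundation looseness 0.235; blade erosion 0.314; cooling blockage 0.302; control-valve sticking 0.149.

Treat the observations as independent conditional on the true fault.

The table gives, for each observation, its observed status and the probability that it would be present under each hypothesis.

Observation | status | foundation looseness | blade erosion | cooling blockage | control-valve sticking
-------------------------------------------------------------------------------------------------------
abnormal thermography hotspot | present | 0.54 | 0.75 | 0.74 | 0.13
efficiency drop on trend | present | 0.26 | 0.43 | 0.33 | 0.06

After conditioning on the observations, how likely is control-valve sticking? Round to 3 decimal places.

By Bayes' rule with conditional independence, the unnormalized weight for each hypothesis is prior × ∏ likelihoods:
  foundation looseness: 0.235 × 0.54 × 0.26 = 0.032994
  blade erosion: 0.314 × 0.75 × 0.43 = 0.10126
  cooling blockage: 0.302 × 0.74 × 0.33 = 0.073748
  control-valve sticking: 0.149 × 0.13 × 0.06 = 0.0011622
Normalizing constant Z = 0.032994 + 0.10126 + 0.073748 + 0.0011622 = 0.20917.
P(control-valve sticking | evidence) = 0.0011622 / 0.20917 ≈ 0.006.

0.006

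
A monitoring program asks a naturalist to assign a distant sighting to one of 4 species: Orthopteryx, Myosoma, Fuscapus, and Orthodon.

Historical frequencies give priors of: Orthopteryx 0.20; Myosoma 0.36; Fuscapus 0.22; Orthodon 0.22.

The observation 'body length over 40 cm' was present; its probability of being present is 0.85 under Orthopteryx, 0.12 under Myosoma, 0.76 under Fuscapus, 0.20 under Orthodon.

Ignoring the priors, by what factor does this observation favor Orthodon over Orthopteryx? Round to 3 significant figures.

0.235

The Bayes factor is the ratio of the two likelihoods.
  Orthodon: 0.2
  Orthopteryx: 0.85
Bayes factor = 0.2 / 0.85 ≈ 0.235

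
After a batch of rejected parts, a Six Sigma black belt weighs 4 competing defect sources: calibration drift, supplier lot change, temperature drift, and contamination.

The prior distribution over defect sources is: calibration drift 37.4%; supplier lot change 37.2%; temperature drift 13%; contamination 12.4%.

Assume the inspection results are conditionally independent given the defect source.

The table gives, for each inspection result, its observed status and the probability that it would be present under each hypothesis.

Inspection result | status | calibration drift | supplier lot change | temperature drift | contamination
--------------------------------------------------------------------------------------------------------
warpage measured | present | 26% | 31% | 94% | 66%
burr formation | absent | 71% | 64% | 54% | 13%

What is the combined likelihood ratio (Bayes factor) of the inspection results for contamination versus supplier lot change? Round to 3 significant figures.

5.15

The Bayes factor is the ratio of the joint likelihoods of the inspection result pattern under the two hypotheses (using 1 − P(present | H) for each absent inspection result).
  contamination: 0.66 × (1 − 0.13) = 0.5742
  supplier lot change: 0.31 × (1 − 0.64) = 0.1116
Bayes factor = 0.5742 / 0.1116 ≈ 5.15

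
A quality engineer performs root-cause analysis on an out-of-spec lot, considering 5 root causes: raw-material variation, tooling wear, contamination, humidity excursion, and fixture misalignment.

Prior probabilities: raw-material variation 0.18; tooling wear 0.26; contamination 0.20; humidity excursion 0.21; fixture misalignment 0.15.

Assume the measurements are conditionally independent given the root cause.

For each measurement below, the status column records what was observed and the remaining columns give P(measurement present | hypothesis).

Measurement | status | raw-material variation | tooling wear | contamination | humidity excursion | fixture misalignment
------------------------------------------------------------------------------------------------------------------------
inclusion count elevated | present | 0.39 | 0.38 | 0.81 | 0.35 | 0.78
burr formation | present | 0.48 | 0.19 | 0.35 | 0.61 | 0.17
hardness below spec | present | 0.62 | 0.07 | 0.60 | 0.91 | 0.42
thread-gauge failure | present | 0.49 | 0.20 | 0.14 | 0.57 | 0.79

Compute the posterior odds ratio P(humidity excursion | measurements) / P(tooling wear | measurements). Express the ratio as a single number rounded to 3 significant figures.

88.5

Posterior odds equal prior odds times the likelihood ratio; only the two competing hypotheses matter.
  humidity excursion: 0.21 × 0.35 × 0.61 × 0.91 × 0.57 = 0.023256
  tooling wear: 0.26 × 0.38 × 0.19 × 0.07 × 0.20 = 0.00026281
Posterior odds = 0.023256 / 0.00026281 ≈ 88.5.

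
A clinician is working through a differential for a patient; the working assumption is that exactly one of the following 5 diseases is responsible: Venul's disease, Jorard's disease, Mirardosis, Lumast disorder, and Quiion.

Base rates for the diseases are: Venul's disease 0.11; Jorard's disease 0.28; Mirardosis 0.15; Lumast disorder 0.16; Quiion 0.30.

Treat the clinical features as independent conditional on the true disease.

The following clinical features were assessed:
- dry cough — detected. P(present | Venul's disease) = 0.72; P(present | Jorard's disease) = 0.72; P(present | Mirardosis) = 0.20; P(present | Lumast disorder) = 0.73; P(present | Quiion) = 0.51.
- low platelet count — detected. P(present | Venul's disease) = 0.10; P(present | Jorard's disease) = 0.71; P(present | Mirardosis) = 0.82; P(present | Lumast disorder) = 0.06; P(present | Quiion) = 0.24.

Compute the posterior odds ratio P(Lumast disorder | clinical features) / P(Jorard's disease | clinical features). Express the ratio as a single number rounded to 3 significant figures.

0.0490

The normalizing constant cancels in an odds ratio, so compute prior × likelihood for the two hypotheses only:
  Lumast disorder: 0.16 × 0.73 × 0.06 = 0.007008
  Jorard's disease: 0.28 × 0.72 × 0.71 = 0.14314
Posterior odds = 0.007008 / 0.14314 ≈ 0.0490.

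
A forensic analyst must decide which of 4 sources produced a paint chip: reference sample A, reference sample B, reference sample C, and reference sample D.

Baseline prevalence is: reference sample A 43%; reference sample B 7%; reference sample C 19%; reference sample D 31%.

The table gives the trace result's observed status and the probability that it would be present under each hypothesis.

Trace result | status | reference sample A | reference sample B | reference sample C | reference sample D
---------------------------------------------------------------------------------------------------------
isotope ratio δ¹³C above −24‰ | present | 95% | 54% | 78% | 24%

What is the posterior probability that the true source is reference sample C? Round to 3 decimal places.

For each hypothesis, the unnormalized posterior weight is prior × likelihood:
  reference sample A: 0.43 × 0.95 = 0.4085
  reference sample B: 0.07 × 0.54 = 0.0378
  reference sample C: 0.19 × 0.78 = 0.1482
  reference sample D: 0.31 × 0.24 = 0.0744
The unnormalized weights sum to 0.6689.
P(reference sample C | evidence) = 0.1482 / 0.6689 ≈ 0.222.

0.222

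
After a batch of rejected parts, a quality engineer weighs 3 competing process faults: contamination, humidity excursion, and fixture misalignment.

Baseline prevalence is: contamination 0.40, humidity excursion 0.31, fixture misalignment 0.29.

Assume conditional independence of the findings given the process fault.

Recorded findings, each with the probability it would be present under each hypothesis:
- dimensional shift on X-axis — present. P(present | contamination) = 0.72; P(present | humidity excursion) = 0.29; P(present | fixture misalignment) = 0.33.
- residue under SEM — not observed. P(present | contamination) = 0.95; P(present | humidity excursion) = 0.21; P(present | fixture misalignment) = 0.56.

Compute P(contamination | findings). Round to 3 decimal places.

Multiply each prior by the joint likelihood of the evidence pattern (using 1 − P(present | H) for each absent finding):
  contamination: 0.40 × 0.72 × (1 − 0.95) = 0.0144
  humidity excursion: 0.31 × 0.29 × (1 − 0.21) = 0.071021
  fixture misalignment: 0.29 × 0.33 × (1 − 0.56) = 0.042108
The unnormalized weights sum to 0.12753.
P(contamination | evidence) = 0.0144 / 0.12753 ≈ 0.113.

0.113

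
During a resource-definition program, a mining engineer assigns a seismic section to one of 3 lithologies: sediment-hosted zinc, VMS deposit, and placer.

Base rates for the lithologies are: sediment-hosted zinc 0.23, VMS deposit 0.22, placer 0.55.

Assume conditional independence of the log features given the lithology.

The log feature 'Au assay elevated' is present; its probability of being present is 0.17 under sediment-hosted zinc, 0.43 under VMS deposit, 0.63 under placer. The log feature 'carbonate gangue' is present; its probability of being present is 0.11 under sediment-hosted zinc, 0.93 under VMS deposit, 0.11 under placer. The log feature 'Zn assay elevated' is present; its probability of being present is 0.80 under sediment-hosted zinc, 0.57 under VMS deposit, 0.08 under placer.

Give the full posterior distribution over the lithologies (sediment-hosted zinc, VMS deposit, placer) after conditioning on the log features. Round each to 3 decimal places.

For each hypothesis, the unnormalized posterior weight is prior × product of the log feature likelihoods:
  sediment-hosted zinc: 0.23 × 0.17 × 0.11 × 0.80 = 0.0034408
  VMS deposit: 0.22 × 0.43 × 0.93 × 0.57 = 0.050147
  placer: 0.55 × 0.63 × 0.11 × 0.08 = 0.0030492
Marginal likelihood of the evidence = 0.056637.
P(sediment-hosted zinc | evidence) = 0.0034408 / 0.056637 ≈ 0.061
P(VMS deposit | evidence) = 0.050147 / 0.056637 ≈ 0.885
P(placer | evidence) = 0.0030492 / 0.056637 ≈ 0.054

0.061, 0.885, 0.054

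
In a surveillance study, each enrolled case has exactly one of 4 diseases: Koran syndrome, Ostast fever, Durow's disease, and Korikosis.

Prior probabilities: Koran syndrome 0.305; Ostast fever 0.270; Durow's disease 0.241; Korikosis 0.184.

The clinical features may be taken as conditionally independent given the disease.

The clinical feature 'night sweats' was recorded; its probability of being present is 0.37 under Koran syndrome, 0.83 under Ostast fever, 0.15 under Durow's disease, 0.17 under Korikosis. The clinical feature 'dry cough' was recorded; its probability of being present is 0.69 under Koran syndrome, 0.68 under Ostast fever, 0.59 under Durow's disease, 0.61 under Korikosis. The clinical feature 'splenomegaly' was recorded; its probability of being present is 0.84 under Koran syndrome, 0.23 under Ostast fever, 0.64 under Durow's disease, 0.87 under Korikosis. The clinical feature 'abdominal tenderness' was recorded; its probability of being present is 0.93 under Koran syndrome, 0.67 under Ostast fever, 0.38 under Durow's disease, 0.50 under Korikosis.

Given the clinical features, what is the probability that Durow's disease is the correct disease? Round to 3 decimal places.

Multiply each prior by the joint likelihood of the clinical feature pattern:
  Koran syndrome: 0.305 × 0.37 × 0.69 × 0.84 × 0.93 = 0.060829
  Ostast fever: 0.270 × 0.83 × 0.68 × 0.23 × 0.67 = 0.023483
  Durow's disease: 0.241 × 0.15 × 0.59 × 0.64 × 0.38 = 0.0051871
  Korikosis: 0.184 × 0.17 × 0.61 × 0.87 × 0.50 = 0.0083001
The unnormalized weights sum to 0.0978.
P(Durow's disease | evidence) = 0.0051871 / 0.0978 ≈ 0.053.

0.053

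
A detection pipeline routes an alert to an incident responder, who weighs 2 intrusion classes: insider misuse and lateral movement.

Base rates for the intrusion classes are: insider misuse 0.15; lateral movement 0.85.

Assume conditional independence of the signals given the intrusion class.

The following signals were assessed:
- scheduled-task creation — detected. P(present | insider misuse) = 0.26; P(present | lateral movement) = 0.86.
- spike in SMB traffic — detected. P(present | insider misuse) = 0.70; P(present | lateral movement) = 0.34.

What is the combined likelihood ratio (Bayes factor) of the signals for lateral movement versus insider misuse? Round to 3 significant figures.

1.61

The Bayes factor is the ratio of the joint likelihoods of the signal pattern under the two hypotheses.
  lateral movement: 0.86 × 0.34 = 0.2924
  insider misuse: 0.26 × 0.70 = 0.182
Bayes factor = 0.2924 / 0.182 ≈ 1.61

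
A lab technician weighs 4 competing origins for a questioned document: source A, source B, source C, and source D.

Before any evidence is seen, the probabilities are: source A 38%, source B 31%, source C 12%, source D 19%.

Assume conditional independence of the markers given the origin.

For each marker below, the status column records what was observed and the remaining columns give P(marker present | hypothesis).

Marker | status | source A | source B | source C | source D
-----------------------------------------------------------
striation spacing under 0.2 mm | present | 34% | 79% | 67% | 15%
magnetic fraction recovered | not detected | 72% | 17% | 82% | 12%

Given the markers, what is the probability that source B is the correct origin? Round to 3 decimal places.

By Bayes' rule with conditional independence, the unnormalized weight for each hypothesis is prior × ∏ likelihoods (using 1 − P(present | H) for each absent marker):
  source A: 0.38 × 0.34 × (1 − 0.72) = 0.036176
  source B: 0.31 × 0.79 × (1 − 0.17) = 0.20327
  source C: 0.12 × 0.67 × (1 − 0.82) = 0.014472
  source D: 0.19 × 0.15 × (1 − 0.12) = 0.02508
Marginal likelihood of the evidence = 0.27899.
P(source B | evidence) = 0.20327 / 0.27899 ≈ 0.729.

0.729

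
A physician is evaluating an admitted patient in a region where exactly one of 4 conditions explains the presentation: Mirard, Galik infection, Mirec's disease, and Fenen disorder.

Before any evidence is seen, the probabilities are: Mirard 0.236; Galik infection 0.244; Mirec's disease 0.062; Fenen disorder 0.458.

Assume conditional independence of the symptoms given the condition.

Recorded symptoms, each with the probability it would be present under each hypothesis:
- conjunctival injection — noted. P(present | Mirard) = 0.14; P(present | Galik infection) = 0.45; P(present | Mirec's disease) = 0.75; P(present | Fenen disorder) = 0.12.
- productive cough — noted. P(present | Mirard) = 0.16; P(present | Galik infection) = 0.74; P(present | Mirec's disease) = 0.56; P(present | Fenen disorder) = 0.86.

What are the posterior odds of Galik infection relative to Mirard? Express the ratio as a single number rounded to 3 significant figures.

15.4

The normalizing constant cancels in an odds ratio, so compute prior × likelihood for the two hypotheses only:
  Galik infection: 0.244 × 0.45 × 0.74 = 0.081252
  Mirard: 0.236 × 0.14 × 0.16 = 0.0052864
Odds(Galik infection : Mirard) = 0.081252 / 0.0052864 ≈ 15.4.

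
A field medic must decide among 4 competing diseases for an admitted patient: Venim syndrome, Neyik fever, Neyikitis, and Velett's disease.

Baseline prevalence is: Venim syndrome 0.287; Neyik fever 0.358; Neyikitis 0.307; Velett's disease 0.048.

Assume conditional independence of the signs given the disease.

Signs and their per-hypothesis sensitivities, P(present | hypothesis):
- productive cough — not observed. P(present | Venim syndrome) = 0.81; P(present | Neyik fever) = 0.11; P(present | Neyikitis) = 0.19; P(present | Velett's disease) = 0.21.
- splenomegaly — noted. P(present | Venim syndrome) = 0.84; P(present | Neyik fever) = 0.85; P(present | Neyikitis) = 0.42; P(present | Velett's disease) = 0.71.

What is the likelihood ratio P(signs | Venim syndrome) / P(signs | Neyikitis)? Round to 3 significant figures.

Take the product of per-sign likelihoods under each hypothesis (using 1 − P(present | H) for each absent sign), then divide.
  Venim syndrome: (1 − 0.81) × 0.84 = 0.1596
  Neyikitis: (1 − 0.19) × 0.42 = 0.3402
Bayes factor = 0.1596 / 0.3402 ≈ 0.469

0.469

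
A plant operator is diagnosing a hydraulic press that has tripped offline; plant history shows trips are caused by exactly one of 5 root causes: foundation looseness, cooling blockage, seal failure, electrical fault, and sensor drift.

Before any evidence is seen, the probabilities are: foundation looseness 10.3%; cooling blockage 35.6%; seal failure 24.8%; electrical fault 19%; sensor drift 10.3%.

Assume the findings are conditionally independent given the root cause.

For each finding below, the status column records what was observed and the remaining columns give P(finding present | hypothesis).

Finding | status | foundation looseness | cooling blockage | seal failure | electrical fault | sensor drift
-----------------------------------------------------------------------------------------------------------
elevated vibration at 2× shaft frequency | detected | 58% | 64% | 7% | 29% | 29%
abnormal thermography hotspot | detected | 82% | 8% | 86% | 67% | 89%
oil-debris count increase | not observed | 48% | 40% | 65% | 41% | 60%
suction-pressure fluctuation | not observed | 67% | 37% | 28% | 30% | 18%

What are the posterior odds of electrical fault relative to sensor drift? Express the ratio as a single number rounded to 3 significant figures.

1.75

The normalizing constant cancels in an odds ratio, so compute prior × likelihood for the two hypotheses only (using 1 − P(present | H) for each absent finding):
  electrical fault: 0.190 × 0.29 × 0.67 × (1 − 0.41) × (1 − 0.30) = 0.015247
  sensor drift: 0.103 × 0.29 × 0.89 × (1 − 0.60) × (1 − 0.18) = 0.0087197
Posterior odds = 0.015247 / 0.0087197 ≈ 1.75.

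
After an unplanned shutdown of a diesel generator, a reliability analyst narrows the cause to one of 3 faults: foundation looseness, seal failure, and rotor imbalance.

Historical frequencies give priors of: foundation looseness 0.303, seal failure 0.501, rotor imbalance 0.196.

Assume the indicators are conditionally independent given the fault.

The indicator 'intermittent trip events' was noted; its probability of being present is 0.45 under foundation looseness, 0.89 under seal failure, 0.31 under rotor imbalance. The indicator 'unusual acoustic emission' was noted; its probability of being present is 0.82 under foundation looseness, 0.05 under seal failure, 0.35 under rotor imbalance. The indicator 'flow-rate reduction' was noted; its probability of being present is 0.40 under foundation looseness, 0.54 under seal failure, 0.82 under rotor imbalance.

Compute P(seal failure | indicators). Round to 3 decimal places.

Multiply each prior by the joint likelihood of the indicator pattern:
  foundation looseness: 0.303 × 0.45 × 0.82 × 0.40 = 0.044723
  seal failure: 0.501 × 0.89 × 0.05 × 0.54 = 0.012039
  rotor imbalance: 0.196 × 0.31 × 0.35 × 0.82 = 0.017438
Normalizing constant Z = 0.044723 + 0.012039 + 0.017438 = 0.0742.
P(seal failure | evidence) = 0.012039 / 0.0742 ≈ 0.162.

0.162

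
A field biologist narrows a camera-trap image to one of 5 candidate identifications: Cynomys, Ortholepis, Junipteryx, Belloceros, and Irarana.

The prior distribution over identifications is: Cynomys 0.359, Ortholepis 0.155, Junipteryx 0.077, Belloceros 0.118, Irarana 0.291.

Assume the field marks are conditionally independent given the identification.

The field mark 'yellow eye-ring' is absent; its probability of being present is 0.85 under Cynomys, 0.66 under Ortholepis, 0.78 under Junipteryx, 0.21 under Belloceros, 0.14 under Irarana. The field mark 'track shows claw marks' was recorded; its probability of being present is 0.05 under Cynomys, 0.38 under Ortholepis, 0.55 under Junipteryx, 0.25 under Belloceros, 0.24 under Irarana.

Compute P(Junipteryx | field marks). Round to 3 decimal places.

0.081

Multiply each prior by the joint likelihood of the field mark pattern (using 1 − P(present | H) for each absent field mark):
  Cynomys: 0.359 × (1 − 0.85) × 0.05 = 0.0026925
  Ortholepis: 0.155 × (1 − 0.66) × 0.38 = 0.020026
  Junipteryx: 0.077 × (1 − 0.78) × 0.55 = 0.009317
  Belloceros: 0.118 × (1 − 0.21) × 0.25 = 0.023305
  Irarana: 0.291 × (1 − 0.14) × 0.24 = 0.060062
Normalizing constant Z = 0.0026925 + 0.020026 + 0.009317 + 0.023305 + 0.060062 = 0.1154.
P(Junipteryx | evidence) = 0.009317 / 0.1154 ≈ 0.081.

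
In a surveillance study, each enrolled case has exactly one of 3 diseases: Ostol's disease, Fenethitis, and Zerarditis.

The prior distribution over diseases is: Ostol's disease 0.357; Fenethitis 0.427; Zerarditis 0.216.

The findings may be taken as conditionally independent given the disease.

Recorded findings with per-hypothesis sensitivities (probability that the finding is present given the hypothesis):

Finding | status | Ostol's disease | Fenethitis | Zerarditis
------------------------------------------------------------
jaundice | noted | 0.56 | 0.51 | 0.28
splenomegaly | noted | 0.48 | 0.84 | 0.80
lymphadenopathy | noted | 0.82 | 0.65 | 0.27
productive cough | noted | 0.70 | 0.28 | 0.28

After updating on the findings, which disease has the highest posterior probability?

Ostol's disease

By Bayes' rule with conditional independence, the unnormalized weight for each hypothesis is prior × ∏ likelihoods:
  Ostol's disease: 0.357 × 0.56 × 0.48 × 0.82 × 0.70 = 0.055082
  Fenethitis: 0.427 × 0.51 × 0.84 × 0.65 × 0.28 = 0.033293
  Zerarditis: 0.216 × 0.28 × 0.80 × 0.27 × 0.28 = 0.0036578
Marginal likelihood of the evidence = 0.092032.
P(Ostol's disease | evidence) ≈ 0.055082 / 0.092032 ≈ 0.599
P(Fenethitis | evidence) ≈ 0.033293 / 0.092032 ≈ 0.362
P(Zerarditis | evidence) ≈ 0.0036578 / 0.092032 ≈ 0.040
The largest is 0.599, so Ostol's disease is most probable.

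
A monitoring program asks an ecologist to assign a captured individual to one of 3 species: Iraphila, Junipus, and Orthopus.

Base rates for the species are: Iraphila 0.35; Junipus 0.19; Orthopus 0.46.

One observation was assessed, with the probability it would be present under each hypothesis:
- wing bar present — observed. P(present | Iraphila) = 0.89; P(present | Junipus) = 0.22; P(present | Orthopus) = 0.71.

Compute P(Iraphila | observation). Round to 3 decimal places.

For each hypothesis, the unnormalized posterior weight is prior × likelihood:
  Iraphila: 0.35 × 0.89 = 0.3115
  Junipus: 0.19 × 0.22 = 0.0418
  Orthopus: 0.46 × 0.71 = 0.3266
Normalizing constant Z = 0.3115 + 0.0418 + 0.3266 = 0.6799.
P(Iraphila | evidence) = 0.3115 / 0.6799 ≈ 0.458.

0.458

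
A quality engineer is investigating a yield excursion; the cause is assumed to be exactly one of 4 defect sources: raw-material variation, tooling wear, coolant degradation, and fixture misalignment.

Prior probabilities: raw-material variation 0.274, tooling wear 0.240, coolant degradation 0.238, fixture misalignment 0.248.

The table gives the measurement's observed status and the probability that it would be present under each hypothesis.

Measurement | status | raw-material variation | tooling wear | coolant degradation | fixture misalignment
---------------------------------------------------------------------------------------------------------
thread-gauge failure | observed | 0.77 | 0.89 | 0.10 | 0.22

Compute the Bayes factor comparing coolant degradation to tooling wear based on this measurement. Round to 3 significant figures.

Likelihood of this measurement under each hypothesis:
  coolant degradation: 0.1
  tooling wear: 0.89
Bayes factor = 0.1 / 0.89 ≈ 0.112

0.112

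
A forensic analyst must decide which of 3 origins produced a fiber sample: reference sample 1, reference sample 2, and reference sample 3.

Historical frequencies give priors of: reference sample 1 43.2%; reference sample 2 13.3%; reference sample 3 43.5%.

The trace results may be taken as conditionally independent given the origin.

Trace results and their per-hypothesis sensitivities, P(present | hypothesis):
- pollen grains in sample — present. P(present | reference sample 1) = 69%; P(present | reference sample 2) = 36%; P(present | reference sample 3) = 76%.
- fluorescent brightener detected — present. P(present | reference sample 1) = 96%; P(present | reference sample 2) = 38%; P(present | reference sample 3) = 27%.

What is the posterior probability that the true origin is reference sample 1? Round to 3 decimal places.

0.727

Multiply each prior by the joint likelihood of the trace result pattern:
  reference sample 1: 0.432 × 0.69 × 0.96 = 0.28616
  reference sample 2: 0.133 × 0.36 × 0.38 = 0.018194
  reference sample 3: 0.435 × 0.76 × 0.27 = 0.089262
The unnormalized weights sum to 0.39361.
P(reference sample 1 | evidence) = 0.28616 / 0.39361 ≈ 0.727.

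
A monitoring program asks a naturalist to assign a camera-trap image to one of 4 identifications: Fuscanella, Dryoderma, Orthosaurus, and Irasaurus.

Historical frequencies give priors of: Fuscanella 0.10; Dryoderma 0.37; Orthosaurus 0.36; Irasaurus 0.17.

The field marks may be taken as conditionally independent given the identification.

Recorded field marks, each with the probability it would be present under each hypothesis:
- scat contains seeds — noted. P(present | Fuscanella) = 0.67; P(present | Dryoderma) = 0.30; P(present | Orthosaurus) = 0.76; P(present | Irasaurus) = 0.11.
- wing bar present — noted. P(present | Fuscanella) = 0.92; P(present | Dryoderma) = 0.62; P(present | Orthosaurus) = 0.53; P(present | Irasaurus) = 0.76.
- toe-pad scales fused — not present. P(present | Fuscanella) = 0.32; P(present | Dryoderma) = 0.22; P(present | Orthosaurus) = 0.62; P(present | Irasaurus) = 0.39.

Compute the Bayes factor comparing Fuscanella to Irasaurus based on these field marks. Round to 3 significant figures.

Joint likelihood of the field mark pattern under each hypothesis (using 1 − P(present | H) for each absent field mark):
  Fuscanella: 0.67 × 0.92 × (1 − 0.32) = 0.41915
  Irasaurus: 0.11 × 0.76 × (1 − 0.39) = 0.050996
Bayes factor = 0.41915 / 0.050996 ≈ 8.22

8.22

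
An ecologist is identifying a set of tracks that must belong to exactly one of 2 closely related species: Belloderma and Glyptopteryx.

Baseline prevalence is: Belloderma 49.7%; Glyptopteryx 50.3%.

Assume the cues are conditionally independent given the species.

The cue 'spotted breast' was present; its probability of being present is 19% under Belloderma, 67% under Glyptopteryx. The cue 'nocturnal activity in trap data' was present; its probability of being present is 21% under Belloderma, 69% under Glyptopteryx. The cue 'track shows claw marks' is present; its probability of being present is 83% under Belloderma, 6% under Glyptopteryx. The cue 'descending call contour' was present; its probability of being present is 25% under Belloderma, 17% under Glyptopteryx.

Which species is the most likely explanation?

Belloderma

For each hypothesis, the unnormalized posterior weight is prior × product of the cue likelihoods:
  Belloderma: 0.497 × 0.19 × 0.21 × 0.83 × 0.25 = 0.0041148
  Glyptopteryx: 0.503 × 0.67 × 0.69 × 0.06 × 0.17 = 0.0023719
Normalizing constant Z = 0.0041148 + 0.0023719 = 0.0064867.
P(Belloderma | evidence) ≈ 0.0041148 / 0.0064867 ≈ 0.634
P(Glyptopteryx | evidence) ≈ 0.0023719 / 0.0064867 ≈ 0.366
The largest is 0.634, so Belloderma is most probable.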